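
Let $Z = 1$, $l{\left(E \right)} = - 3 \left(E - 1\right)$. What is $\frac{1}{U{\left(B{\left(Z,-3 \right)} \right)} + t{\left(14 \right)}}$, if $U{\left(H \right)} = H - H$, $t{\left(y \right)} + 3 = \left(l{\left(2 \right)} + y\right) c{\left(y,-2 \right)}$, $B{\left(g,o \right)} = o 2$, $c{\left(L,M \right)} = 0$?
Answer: $- \frac{1}{3} \approx -0.33333$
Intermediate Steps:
$l{\left(E \right)} = 3 - 3 E$ ($l{\left(E \right)} = - 3 \left(-1 + E\right) = 3 - 3 E$)
$B{\left(g,o \right)} = 2 o$
$t{\left(y \right)} = -3$ ($t{\left(y \right)} = -3 + \left(\left(3 - 6\right) + y\right) 0 = -3 + \left(-3 + y\right) 0 = -3 + 0 = -3$)
$U{\left(H \right)} = 0$
$\frac{1}{U{\left(B{\left(Z,-3 \right)} \right)} + t{\left(14 \right)}} = \frac{1}{0 - 3} = \frac{1}{-3} = - \frac{1}{3}$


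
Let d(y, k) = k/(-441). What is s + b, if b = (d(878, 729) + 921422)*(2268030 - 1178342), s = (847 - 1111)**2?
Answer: 49198977470840/49 ≈ 1.0041e+12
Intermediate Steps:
d(y, k) = -k/441 (d(y, k) = k*(-1/441) = -k/441)
s = 69696 (s = (-264)**2 = 69696)
b = 49198974055736/49 (b = (-1/441*729 + 921422)*(2268030 - 1178342) = (-81/49 + 921422)*1089688 = (45149597/49)*1089688 = 49198974055736/49 ≈ 1.0041e+12)
s + b = 69696 + 49198974055736/49 = 49198977470840/49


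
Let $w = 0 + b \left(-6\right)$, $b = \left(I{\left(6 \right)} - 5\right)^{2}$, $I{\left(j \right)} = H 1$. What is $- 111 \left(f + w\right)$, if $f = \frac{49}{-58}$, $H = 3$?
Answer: $\frac{159951}{58} \approx 2757.8$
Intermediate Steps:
$I{\left(j \right)} = 3$ ($I{\left(j \right)} = 3 \cdot 1 = 3$)
$b = 4$ ($b = \left(3 - 5\right)^{2} = \left(-2\right)^{2} = 4$)
$w = -24$ ($w = 0 + 4 \left(-6\right) = 0 - 24 = -24$)
$f = - \frac{49}{58}$ ($f = 49 \left(- \frac{1}{58}\right) = - \frac{49}{58} \approx -0.84483$)
$- 111 \left(f + w\right) = - 111 \left(- \frac{49}{58} - 24\right) = \left(-111\right) \left(- \frac{1441}{58}\right) = \frac{159951}{58}$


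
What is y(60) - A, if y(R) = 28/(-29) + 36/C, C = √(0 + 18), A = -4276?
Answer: 123976/29 + 6*√2 ≈ 4283.5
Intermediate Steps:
C = 3*√2 (C = √18 = 3*√2 ≈ 4.2426)
y(R) = -28/29 + 6*√2 (y(R) = 28/(-29) + 36/((3*√2)) = 28*(-1/29) + 36*(√2/6) = -28/29 + 6*√2)
y(60) - A = (-28/29 + 6*√2) - 1*(-4276) = (-28/29 + 6*√2) + 4276 = 123976/29 + 6*√2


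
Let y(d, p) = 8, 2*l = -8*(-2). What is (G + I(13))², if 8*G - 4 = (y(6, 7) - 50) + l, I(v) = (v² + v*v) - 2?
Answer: 1766241/16 ≈ 1.1039e+5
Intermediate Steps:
l = 8 (l = (-8*(-2))/2 = (½)*16 = 8)
I(v) = -2 + 2*v² (I(v) = (v² + v²) - 2 = 2*v² - 2 = -2 + 2*v²)
G = -15/4 (G = ½ + ((8 - 50) + 8)/8 = ½ + (-42 + 8)/8 = ½ + (⅛)*(-34) = ½ - 17/4 = -15/4 ≈ -3.7500)
(G + I(13))² = (-15/4 + (-2 + 2*13²))² = (-15/4 + (-2 + 2*169))² = (-15/4 + (-2 + 338))² = (-15/4 + 336)² = (1329/4)² = 1766241/16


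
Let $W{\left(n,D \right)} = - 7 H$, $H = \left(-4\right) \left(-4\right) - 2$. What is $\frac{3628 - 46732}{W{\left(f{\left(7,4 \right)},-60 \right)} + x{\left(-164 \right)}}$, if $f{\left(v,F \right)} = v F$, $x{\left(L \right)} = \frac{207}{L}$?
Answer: $\frac{7069056}{16279} \approx 434.24$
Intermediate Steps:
$H = 14$ ($H = 16 - 2 = 14$)
$f{\left(v,F \right)} = F v$
$W{\left(n,D \right)} = -98$ ($W{\left(n,D \right)} = \left(-7\right) 14 = -98$)
$\frac{3628 - 46732}{W{\left(f{\left(7,4 \right)},-60 \right)} + x{\left(-164 \right)}} = \frac{3628 - 46732}{-98 + \frac{207}{-164}} = - \frac{43104}{-98 + 207 \left(- \frac{1}{164}\right)} = - \frac{43104}{-98 - \frac{207}{164}} = - \frac{43104}{- \frac{16279}{164}} = \left(-43104\right) \left(- \frac{164}{16279}\right) = \frac{7069056}{16279}$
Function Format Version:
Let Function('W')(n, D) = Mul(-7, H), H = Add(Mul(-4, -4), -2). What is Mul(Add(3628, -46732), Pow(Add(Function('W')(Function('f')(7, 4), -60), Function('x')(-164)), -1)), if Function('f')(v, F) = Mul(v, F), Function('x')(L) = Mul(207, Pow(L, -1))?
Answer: Rational(7069056, 16279) ≈ 434.24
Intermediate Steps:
H = 14 (H = Add(16, -2) = 14)
Function('f')(v, F) = Mul(F, v)
Function('W')(n, D) = -98 (Function('W')(n, D) = Mul(-7, 14) = -98)
Mul(Add(3628, -46732), Pow(Add(Function('W')(Function('f')(7, 4), -60), Function('x')(-164)), -1)) = Mul(Add(3628, -46732), Pow(Add(-98, Mul(207, Pow(-164, -1))), -1)) = Mul(-43104, Pow(Add(-98, Mul(207, Rational(-1, 164))), -1)) = Mul(-43104, Pow(Add(-98, Rational(-207, 164)), -1)) = Mul(-43104, Pow(Rational(-16279, 164), -1)) = Mul(-43104, Rational(-164, 16279)) = Rational(7069056, 16279)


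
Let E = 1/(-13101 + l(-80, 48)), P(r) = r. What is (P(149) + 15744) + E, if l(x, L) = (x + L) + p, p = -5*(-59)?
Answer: 204034333/12838 ≈ 15893.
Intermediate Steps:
p = 295
l(x, L) = 295 + L + x (l(x, L) = (x + L) + 295 = (L + x) + 295 = 295 + L + x)
E = -1/12838 (E = 1/(-13101 + (295 + 48 - 80)) = 1/(-13101 + 263) = 1/(-12838) = -1/12838 ≈ -7.7894e-5)
(P(149) + 15744) + E = (149 + 15744) - 1/12838 = 15893 - 1/12838 = 204034333/12838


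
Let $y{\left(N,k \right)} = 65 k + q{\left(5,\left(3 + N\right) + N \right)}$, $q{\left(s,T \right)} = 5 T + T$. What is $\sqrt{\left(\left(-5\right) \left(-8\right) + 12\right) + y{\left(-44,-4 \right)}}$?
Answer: $i \sqrt{718} \approx 26.796 i$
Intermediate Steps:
$q{\left(s,T \right)} = 6 T$
$y{\left(N,k \right)} = 18 + 12 N + 65 k$ ($y{\left(N,k \right)} = 65 k + 6 \left(\left(3 + N\right) + N\right) = 65 k + 6 \left(3 + 2 N\right) = 65 k + \left(18 + 12 N\right) = 18 + 12 N + 65 k$)
$\sqrt{\left(\left(-5\right) \left(-8\right) + 12\right) + y{\left(-44,-4 \right)}} = \sqrt{\left(\left(-5\right) \left(-8\right) + 12\right) + \left(18 + 12 \left(-44\right) + 65 \left(-4\right)\right)} = \sqrt{\left(40 + 12\right) - 770} = \sqrt{52 - 770} = \sqrt{-718} = i \sqrt{718}$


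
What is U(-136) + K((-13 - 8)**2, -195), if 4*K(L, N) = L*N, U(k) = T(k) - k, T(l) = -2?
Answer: -85459/4 ≈ -21365.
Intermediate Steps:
U(k) = -2 - k
K(L, N) = L*N/4 (K(L, N) = (L*N)/4 = L*N/4)
U(-136) + K((-13 - 8)**2, -195) = (-2 - 1*(-136)) + (1/4)*(-13 - 8)**2*(-195) = (-2 + 136) + (1/4)*(-21)**2*(-195) = 134 + (1/4)*441*(-195) = 134 - 85995/4 = -85459/4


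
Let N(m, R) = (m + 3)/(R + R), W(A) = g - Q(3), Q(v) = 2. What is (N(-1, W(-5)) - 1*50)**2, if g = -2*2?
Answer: 90601/36 ≈ 2516.7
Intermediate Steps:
g = -4
W(A) = -6 (W(A) = -4 - 1*2 = -4 - 2 = -6)
N(m, R) = (3 + m)/(2*R) (N(m, R) = (3 + m)/((2*R)) = (3 + m)*(1/(2*R)) = (3 + m)/(2*R))
(N(-1, W(-5)) - 1*50)**2 = ((1/2)*(3 - 1)/(-6) - 1*50)**2 = ((1/2)*(-1/6)*2 - 50)**2 = (-1/6 - 50)**2 = (-301/6)**2 = 90601/36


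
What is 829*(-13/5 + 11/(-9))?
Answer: -142588/45 ≈ -3168.6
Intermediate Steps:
829*(-13/5 + 11/(-9)) = 829*(-13*⅕ + 11*(-⅑)) = 829*(-13/5 - 11/9) = 829*(-172/45) = -142588/45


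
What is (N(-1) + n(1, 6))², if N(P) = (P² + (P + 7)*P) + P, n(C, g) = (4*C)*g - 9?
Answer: 81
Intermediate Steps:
n(C, g) = -9 + 4*C*g (n(C, g) = 4*C*g - 9 = -9 + 4*C*g)
N(P) = P + P² + P*(7 + P) (N(P) = (P² + (7 + P)*P) + P = (P² + P*(7 + P)) + P = P + P² + P*(7 + P))
(N(-1) + n(1, 6))² = (2*(-1)*(4 - 1) + (-9 + 4*1*6))² = (2*(-1)*3 + (-9 + 24))² = (-6 + 15)² = 9² = 81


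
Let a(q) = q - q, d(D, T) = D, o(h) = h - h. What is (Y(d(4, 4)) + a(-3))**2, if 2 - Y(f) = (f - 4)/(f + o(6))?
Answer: 4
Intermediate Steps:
o(h) = 0
a(q) = 0
Y(f) = 2 - (-4 + f)/f (Y(f) = 2 - (f - 4)/(f + 0) = 2 - (-4 + f)/f)
(Y(d(4, 4)) + a(-3))**2 = ((4 + 4)/4 + 0)**2 = ((1/4)*8 + 0)**2 = (2 + 0)**2 = 2**2 = 4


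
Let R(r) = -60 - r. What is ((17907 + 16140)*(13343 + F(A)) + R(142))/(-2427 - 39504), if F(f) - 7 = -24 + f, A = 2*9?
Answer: -454322966/41931 ≈ -10835.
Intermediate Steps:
A = 18
F(f) = -17 + f (F(f) = 7 + (-24 + f) = -17 + f)
((17907 + 16140)*(13343 + F(A)) + R(142))/(-2427 - 39504) = ((17907 + 16140)*(13343 + (-17 + 18)) + (-60 - 1*142))/(-2427 - 39504) = (34047*(13343 + 1) + (-60 - 142))/(-41931) = (34047*13344 - 202)*(-1/41931) = (454323168 - 202)*(-1/41931) = 454322966*(-1/41931) = -454322966/41931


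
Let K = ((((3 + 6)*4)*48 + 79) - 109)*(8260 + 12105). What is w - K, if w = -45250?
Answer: -34625020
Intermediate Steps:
K = 34579770 (K = (((9*4)*48 + 79) - 109)*20365 = ((36*48 + 79) - 109)*20365 = ((1728 + 79) - 109)*20365 = (1807 - 109)*20365 = 1698*20365 = 34579770)
w - K = -45250 - 1*34579770 = -45250 - 34579770 = -34625020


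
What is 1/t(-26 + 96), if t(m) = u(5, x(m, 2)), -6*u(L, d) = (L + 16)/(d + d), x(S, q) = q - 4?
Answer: 8/7 ≈ 1.1429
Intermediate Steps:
x(S, q) = -4 + q
u(L, d) = -(16 + L)/(12*d) (u(L, d) = -(L + 16)/(6*(d + d)) = -(16 + L)/(6*(2*d)) = -(16 + L)*1/(2*d)/6 = -(16 + L)/(12*d))
t(m) = 7/8 (t(m) = (-16 - 1*5)/(12*(-4 + 2)) = (1/12)*(-16 - 5)/(-2) = (1/12)*(-½)*(-21) = 7/8)
1/t(-26 + 96) = 1/(7/8) = 8/7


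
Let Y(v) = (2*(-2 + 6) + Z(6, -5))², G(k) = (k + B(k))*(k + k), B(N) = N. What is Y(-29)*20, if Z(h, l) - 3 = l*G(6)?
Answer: 10053620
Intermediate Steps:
G(k) = 4*k² (G(k) = (k + k)*(k + k) = (2*k)*(2*k) = 4*k²)
Z(h, l) = 3 + 144*l (Z(h, l) = 3 + l*(4*6²) = 3 + l*(4*36) = 3 + l*144 = 3 + 144*l)
Y(v) = 502681 (Y(v) = (2*(-2 + 6) + (3 + 144*(-5)))² = (2*4 + (3 - 720))² = (8 - 717)² = (-709)² = 502681)
Y(-29)*20 = 502681*20 = 10053620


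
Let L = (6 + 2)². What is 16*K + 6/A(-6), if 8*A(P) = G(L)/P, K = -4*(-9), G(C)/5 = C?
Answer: 5751/10 ≈ 575.10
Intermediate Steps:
L = 64 (L = 8² = 64)
G(C) = 5*C
K = 36
A(P) = 40/P (A(P) = ((5*64)/P)/8 = (320/P)/8 = 40/P)
16*K + 6/A(-6) = 16*36 + 6/((40/(-6))) = 576 + 6/((40*(-⅙))) = 576 + 6/(-20/3) = 576 + 6*(-3/20) = 576 - 9/10 = 5751/10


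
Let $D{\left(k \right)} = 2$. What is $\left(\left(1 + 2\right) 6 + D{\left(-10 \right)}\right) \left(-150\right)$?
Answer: $-3000$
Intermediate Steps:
$\left(\left(1 + 2\right) 6 + D{\left(-10 \right)}\right) \left(-150\right) = \left(\left(1 + 2\right) 6 + 2\right) \left(-150\right) = \left(3 \cdot 6 + 2\right) \left(-150\right) = \left(18 + 2\right) \left(-150\right) = 20 \left(-150\right) = -3000$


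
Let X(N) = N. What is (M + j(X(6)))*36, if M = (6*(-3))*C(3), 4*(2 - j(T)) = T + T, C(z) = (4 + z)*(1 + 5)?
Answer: -27252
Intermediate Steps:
C(z) = 24 + 6*z (C(z) = (4 + z)*6 = 24 + 6*z)
j(T) = 2 - T/2 (j(T) = 2 - (T + T)/4 = 2 - T/2)
M = -756 (M = (6*(-3))*(24 + 6*3) = -18*(24 + 18) = -18*42 = -756)
(M + j(X(6)))*36 = (-756 + (2 - 1/2*6))*36 = (-756 + (2 - 3))*36 = (-756 - 1)*36 = -757*36 = -27252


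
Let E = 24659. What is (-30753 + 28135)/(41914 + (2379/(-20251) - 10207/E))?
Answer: -653674556381/10465152021554 ≈ -0.062462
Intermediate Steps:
(-30753 + 28135)/(41914 + (2379/(-20251) - 10207/E)) = (-30753 + 28135)/(41914 + (2379/(-20251) - 10207/24659)) = -2618/(41914 + (2379*(-1/20251) - 10207*1/24659)) = -2618/(41914 + (-2379/20251 - 10207/24659)) = -2618/(41914 - 265365718/499369409) = -2618/20930304043108/499369409 = -2618*499369409/20930304043108 = -653674556381/10465152021554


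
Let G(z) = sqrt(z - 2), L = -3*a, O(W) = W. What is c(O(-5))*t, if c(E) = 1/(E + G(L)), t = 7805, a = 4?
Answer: -39025/39 - 7805*I*sqrt(14)/39 ≈ -1000.6 - 748.81*I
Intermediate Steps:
L = -12 (L = -3*4 = -12)
G(z) = sqrt(-2 + z)
c(E) = 1/(E + I*sqrt(14)) (c(E) = 1/(E + sqrt(-2 - 12)) = 1/(E + sqrt(-14)) = 1/(E + I*sqrt(14)))
c(O(-5))*t = 7805/(-5 + I*sqrt(14))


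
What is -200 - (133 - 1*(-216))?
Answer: -549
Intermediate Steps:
-200 - (133 - 1*(-216)) = -200 - (133 + 216) = -200 - 1*349 = -200 - 349 = -549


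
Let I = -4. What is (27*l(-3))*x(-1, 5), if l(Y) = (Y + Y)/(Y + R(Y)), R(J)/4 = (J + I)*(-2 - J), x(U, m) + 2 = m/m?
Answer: -162/31 ≈ -5.2258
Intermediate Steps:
x(U, m) = -1 (x(U, m) = -2 + m/m = -2 + 1 = -1)
R(J) = 4*(-4 + J)*(-2 - J) (R(J) = 4*((J - 4)*(-2 - J)) = 4*((-4 + J)*(-2 - J)) = 4*(-4 + J)*(-2 - J))
l(Y) = 2*Y/(32 - 4*Y² + 9*Y) (l(Y) = (Y + Y)/(Y + (32 - 4*Y² + 8*Y)) = (2*Y)/(32 - 4*Y² + 9*Y) = 2*Y/(32 - 4*Y² + 9*Y))
(27*l(-3))*x(-1, 5) = (27*(2*(-3)/(32 - 4*(-3)² + 9*(-3))))*(-1) = (27*(2*(-3)/(32 - 4*9 - 27)))*(-1) = (27*(2*(-3)/(32 - 36 - 27)))*(-1) = (27*(2*(-3)/(-31)))*(-1) = (27*(2*(-3)*(-1/31)))*(-1) = (27*(6/31))*(-1) = (162/31)*(-1) = -162/31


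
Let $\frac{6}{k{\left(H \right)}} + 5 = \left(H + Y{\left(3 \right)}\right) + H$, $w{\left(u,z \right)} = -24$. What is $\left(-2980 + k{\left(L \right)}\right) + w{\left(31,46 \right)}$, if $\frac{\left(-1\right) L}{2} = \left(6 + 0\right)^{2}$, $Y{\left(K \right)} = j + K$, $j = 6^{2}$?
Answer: $- \frac{165223}{55} \approx -3004.1$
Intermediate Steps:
$j = 36$
$Y{\left(K \right)} = 36 + K$
$L = -72$ ($L = - 2 \left(6 + 0\right)^{2} = - 2 \cdot 6^{2} = \left(-2\right) 36 = -72$)
$k{\left(H \right)} = \frac{6}{34 + 2 H}$ ($k{\left(H \right)} = \frac{6}{-5 + \left(\left(H + \left(36 + 3\right)\right) + H\right)} = \frac{6}{-5 + \left(\left(H + 39\right) + H\right)} = \frac{6}{-5 + \left(\left(39 + H\right) + H\right)} = \frac{6}{-5 + \left(39 + 2 H\right)} = \frac{6}{34 + 2 H}$)
$\left(-2980 + k{\left(L \right)}\right) + w{\left(31,46 \right)} = \left(-2980 + \frac{3}{17 - 72}\right) - 24 = \left(-2980 + \frac{3}{-55}\right) - 24 = \left(-2980 + 3 \left(- \frac{1}{55}\right)\right) - 24 = \left(-2980 - \frac{3}{55}\right) - 24 = - \frac{163903}{55} - 24 = - \frac{165223}{55}$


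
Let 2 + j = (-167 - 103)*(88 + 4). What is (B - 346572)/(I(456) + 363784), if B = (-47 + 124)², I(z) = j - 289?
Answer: -340643/338653 ≈ -1.0059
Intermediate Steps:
j = -24842 (j = -2 + (-167 - 103)*(88 + 4) = -2 - 270*92 = -2 - 24840 = -24842)
I(z) = -25131 (I(z) = -24842 - 289 = -25131)
B = 5929 (B = 77² = 5929)
(B - 346572)/(I(456) + 363784) = (5929 - 346572)/(-25131 + 363784) = -340643/338653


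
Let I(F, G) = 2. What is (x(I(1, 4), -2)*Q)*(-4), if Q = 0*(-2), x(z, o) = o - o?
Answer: 0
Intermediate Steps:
x(z, o) = 0
Q = 0
(x(I(1, 4), -2)*Q)*(-4) = (0*0)*(-4) = 0*(-4) = 0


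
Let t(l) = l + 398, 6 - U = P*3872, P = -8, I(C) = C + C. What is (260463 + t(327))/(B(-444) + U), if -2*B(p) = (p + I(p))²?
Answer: -130594/428065 ≈ -0.30508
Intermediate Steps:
I(C) = 2*C
U = 30982 (U = 6 - (-8)*3872 = 6 - 1*(-30976) = 6 + 30976 = 30982)
B(p) = -9*p²/2 (B(p) = -(p + 2*p)²/2 = -9*p²/2)
t(l) = 398 + l
(260463 + t(327))/(B(-444) + U) = (260463 + (398 + 327))/(-9/2*(-444)² + 30982) = (260463 + 725)/(-9/2*197136 + 30982) = 261188/(-887112 + 30982) = 261188/(-856130) = 261188*(-1/856130) = -130594/428065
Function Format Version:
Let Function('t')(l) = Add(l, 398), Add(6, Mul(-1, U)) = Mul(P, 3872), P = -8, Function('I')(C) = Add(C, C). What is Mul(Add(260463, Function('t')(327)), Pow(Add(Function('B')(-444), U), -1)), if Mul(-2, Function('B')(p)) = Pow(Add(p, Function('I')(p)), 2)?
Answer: Rational(-130594, 428065) ≈ -0.30508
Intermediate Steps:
Function('I')(C) = Mul(2, C)
U = 30982 (U = Add(6, Mul(-1, Mul(-8, 3872))) = Add(6, Mul(-1, -30976)) = Add(6, 30976) = 30982)
Function('B')(p) = Mul(Rational(-9, 2), Pow(p, 2)) (Function('B')(p) = Mul(Rational(-1, 2), Pow(Add(p, Mul(2, p)), 2)) = Mul(Rational(-1, 2), Pow(Mul(3, p), 2)) = Mul(Rational(-1, 2), Mul(9, Pow(p, 2))) = Mul(Rational(-9, 2), Pow(p, 2)))
Function('t')(l) = Add(398, l)
Mul(Add(260463, Function('t')(327)), Pow(Add(Function('B')(-444), U), -1)) = Mul(Add(260463, Add(398, 327)), Pow(Add(Mul(Rational(-9, 2), Pow(-444, 2)), 30982), -1)) = Mul(Add(260463, 725), Pow(Add(Mul(Rational(-9, 2), 197136), 30982), -1)) = Mul(261188, Pow(Add(-887112, 30982), -1)) = Mul(261188, Pow(-856130, -1)) = Mul(261188, Rational(-1, 856130)) = Rational(-130594, 428065)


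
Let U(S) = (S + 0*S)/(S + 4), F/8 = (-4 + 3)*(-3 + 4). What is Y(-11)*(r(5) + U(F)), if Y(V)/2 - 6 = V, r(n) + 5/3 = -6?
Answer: 170/3 ≈ 56.667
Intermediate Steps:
r(n) = -23/3 (r(n) = -5/3 - 6 = -23/3)
Y(V) = 12 + 2*V
F = -8 (F = 8*((-4 + 3)*(-3 + 4)) = 8*(-1*1) = 8*(-1) = -8)
U(S) = S/(4 + S) (U(S) = (S + 0)/(4 + S) = S/(4 + S))
Y(-11)*(r(5) + U(F)) = (12 + 2*(-11))*(-23/3 - 8/(4 - 8)) = (12 - 22)*(-23/3 - 8/(-4)) = -10*(-23/3 - 8*(-¼)) = -10*(-23/3 + 2) = -10*(-17/3) = 170/3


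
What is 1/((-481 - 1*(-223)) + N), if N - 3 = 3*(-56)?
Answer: -1/423 ≈ -0.0023641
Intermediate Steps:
N = -165 (N = 3 + 3*(-56) = 3 - 168 = -165)
1/((-481 - 1*(-223)) + N) = 1/((-481 - 1*(-223)) - 165) = 1/((-481 + 223) - 165) = 1/(-258 - 165) = 1/(-423) = -1/423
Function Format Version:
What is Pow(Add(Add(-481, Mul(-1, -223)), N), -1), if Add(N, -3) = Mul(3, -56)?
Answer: Rational(-1, 423) ≈ -0.0023641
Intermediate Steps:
N = -165 (N = Add(3, Mul(3, -56)) = Add(3, -168) = -165)
Pow(Add(Add(-481, Mul(-1, -223)), N), -1) = Pow(Add(Add(-481, Mul(-1, -223)), -165), -1) = Pow(Add(Add(-481, 223), -165), -1) = Pow(Add(-258, -165), -1) = Pow(-423, -1) = Rational(-1, 423)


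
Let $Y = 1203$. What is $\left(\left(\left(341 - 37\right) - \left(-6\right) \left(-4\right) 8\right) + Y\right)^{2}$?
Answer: $1729225$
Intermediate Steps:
$\left(\left(\left(341 - 37\right) - \left(-6\right) \left(-4\right) 8\right) + Y\right)^{2} = \left(\left(\left(341 - 37\right) - \left(-6\right) \left(-4\right) 8\right) + 1203\right)^{2} = \left(\left(\left(341 - 37\right) - 24 \cdot 8\right) + 1203\right)^{2} = \left(\left(304 - 192\right) + 1203\right)^{2} = \left(112 + 1203\right)^{2} = 1315^{2} = 1729225$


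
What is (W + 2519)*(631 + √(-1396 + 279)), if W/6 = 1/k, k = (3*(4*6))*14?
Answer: 267034783/168 + 423193*I*√1117/168 ≈ 1.5895e+6 + 84189.0*I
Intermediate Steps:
k = 1008 (k = (3*24)*14 = 72*14 = 1008)
W = 1/168 (W = 6/1008 = 6*(1/1008) = 1/168 ≈ 0.0059524)
(W + 2519)*(631 + √(-1396 + 279)) = (1/168 + 2519)*(631 + √(-1396 + 279)) = 423193*(631 + √(-1117))/168 = 423193*(631 + I*√1117)/168 = 267034783/168 + 423193*I*√1117/168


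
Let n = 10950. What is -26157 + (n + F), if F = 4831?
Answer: -10376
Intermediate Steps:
-26157 + (n + F) = -26157 + (10950 + 4831) = -26157 + 15781 = -10376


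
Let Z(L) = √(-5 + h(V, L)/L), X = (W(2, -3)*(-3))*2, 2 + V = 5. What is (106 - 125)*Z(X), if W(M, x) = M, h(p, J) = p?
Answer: -19*I*√21/2 ≈ -43.534*I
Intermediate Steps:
V = 3 (V = -2 + 5 = 3)
X = -12 (X = (2*(-3))*2 = -6*2 = -12)
Z(L) = √(-5 + 3/L)
(106 - 125)*Z(X) = (106 - 125)*√(-5 + 3/(-12)) = -19*√(-5 + 3*(-1/12)) = -19*√(-5 - ¼) = -19*I*√21/2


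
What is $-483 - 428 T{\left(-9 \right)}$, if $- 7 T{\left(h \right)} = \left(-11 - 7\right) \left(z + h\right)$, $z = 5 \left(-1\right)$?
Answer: $14925$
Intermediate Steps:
$z = -5$
$T{\left(h \right)} = - \frac{90}{7} + \frac{18 h}{7}$ ($T{\left(h \right)} = - \frac{\left(-11 - 7\right) \left(-5 + h\right)}{7} = - \frac{\left(-18\right) \left(-5 + h\right)}{7} = - \frac{90 - 18 h}{7} = - \frac{90}{7} + \frac{18 h}{7}$)
$-483 - 428 T{\left(-9 \right)} = -483 - 428 \left(- \frac{90}{7} + \frac{18}{7} \left(-9\right)\right) = -483 - 428 \left(- \frac{90}{7} - \frac{162}{7}\right) = -483 - -15408 = -483 + 15408 = 14925$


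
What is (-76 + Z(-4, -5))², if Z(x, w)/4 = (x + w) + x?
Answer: 16384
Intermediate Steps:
Z(x, w) = 4*w + 8*x (Z(x, w) = 4*((x + w) + x) = 4*((w + x) + x) = 4*(w + 2*x) = 4*w + 8*x)
(-76 + Z(-4, -5))² = (-76 + (4*(-5) + 8*(-4)))² = (-76 + (-20 - 32))² = (-76 - 52)² = (-128)² = 16384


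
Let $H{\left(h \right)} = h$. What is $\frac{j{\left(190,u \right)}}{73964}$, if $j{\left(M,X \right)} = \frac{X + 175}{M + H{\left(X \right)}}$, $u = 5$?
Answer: $\frac{3}{240383} \approx 1.248 \cdot 10^{-5}$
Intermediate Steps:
$j{\left(M,X \right)} = \frac{175 + X}{M + X}$ ($j{\left(M,X \right)} = \frac{X + 175}{M + X} = \frac{175 + X}{M + X}$)
$\frac{j{\left(190,u \right)}}{73964} = \frac{\frac{1}{190 + 5} \left(175 + 5\right)}{73964} = \frac{1}{195} \cdot 180 \cdot \frac{1}{73964} = \frac{12}{13} \cdot \frac{1}{73964} = \frac{3}{240383}$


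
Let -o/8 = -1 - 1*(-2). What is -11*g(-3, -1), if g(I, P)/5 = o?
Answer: 440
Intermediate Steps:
o = -8 (o = -8*(-1 - 1*(-2)) = -8*(-1 + 2) = -8*1 = -8)
g(I, P) = -40 (g(I, P) = 5*(-8) = -40)
-11*g(-3, -1) = -11*(-40) = 440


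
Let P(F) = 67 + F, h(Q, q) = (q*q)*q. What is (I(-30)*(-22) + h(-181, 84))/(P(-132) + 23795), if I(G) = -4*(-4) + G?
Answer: 42358/1695 ≈ 24.990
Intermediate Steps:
I(G) = 16 + G
h(Q, q) = q³ (h(Q, q) = q²*q = q³)
(I(-30)*(-22) + h(-181, 84))/(P(-132) + 23795) = ((16 - 30)*(-22) + 84³)/((67 - 132) + 23795) = (-14*(-22) + 592704)/(-65 + 23795) = (308 + 592704)/23730 = 593012*(1/23730) = 42358/1695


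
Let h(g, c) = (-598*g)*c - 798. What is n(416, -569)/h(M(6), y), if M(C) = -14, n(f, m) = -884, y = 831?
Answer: -442/3478167 ≈ -0.00012708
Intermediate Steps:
h(g, c) = -798 - 598*c*g (h(g, c) = -598*c*g - 798 = -798 - 598*c*g)
n(416, -569)/h(M(6), y) = -884/(-798 - 598*831*(-14)) = -884/(-798 + 6957132) = -884/6956334 = -884*1/6956334 = -442/3478167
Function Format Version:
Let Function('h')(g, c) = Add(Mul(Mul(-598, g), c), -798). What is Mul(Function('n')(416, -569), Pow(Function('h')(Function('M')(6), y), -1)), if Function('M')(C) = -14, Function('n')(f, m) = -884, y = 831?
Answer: Rational(-442, 3478167) ≈ -0.00012708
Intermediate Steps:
Function('h')(g, c) = Add(-798, Mul(-598, c, g)) (Function('h')(g, c) = Add(Mul(-598, c, g), -798) = Add(-798, Mul(-598, c, g)))
Mul(Function('n')(416, -569), Pow(Function('h')(Function('M')(6), y), -1)) = Mul(-884, Pow(Add(-798, Mul(-598, 831, -14)), -1)) = Mul(-884, Pow(Add(-798, 6957132), -1)) = Mul(-884, Pow(6956334, -1)) = Mul(-884, Rational(1, 6956334)) = Rational(-442, 3478167)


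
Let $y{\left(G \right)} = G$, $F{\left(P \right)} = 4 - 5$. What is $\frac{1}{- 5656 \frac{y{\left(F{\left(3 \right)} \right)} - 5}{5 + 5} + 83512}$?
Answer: $\frac{5}{434528} \approx 1.1507 \cdot 10^{-5}$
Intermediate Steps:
$F{\left(P \right)} = -1$
$\frac{1}{- 5656 \frac{y{\left(F{\left(3 \right)} \right)} - 5}{5 + 5} + 83512} = \frac{1}{- 5656 \frac{-1 - 5}{5 + 5} + 83512} = \frac{1}{- 5656 \left(- \frac{6}{10}\right) + 83512} = \frac{1}{- 5656 \left(\left(-6\right) \frac{1}{10}\right) + 83512} = \frac{1}{\left(-5656\right) \left(- \frac{3}{5}\right) + 83512} = \frac{1}{\frac{16968}{5} + 83512} = \frac{1}{\frac{434528}{5}} = \frac{5}{434528}$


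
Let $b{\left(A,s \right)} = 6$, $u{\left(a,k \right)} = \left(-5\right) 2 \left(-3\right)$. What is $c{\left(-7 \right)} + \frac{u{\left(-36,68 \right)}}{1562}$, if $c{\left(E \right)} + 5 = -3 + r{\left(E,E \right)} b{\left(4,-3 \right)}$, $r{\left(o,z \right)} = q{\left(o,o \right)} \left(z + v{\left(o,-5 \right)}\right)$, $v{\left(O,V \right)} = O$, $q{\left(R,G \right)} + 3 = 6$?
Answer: $- \frac{203045}{781} \approx -259.98$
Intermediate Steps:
$q{\left(R,G \right)} = 3$ ($q{\left(R,G \right)} = -3 + 6 = 3$)
$u{\left(a,k \right)} = 30$ ($u{\left(a,k \right)} = \left(-10\right) \left(-3\right) = 30$)
$r{\left(o,z \right)} = 3 o + 3 z$ ($r{\left(o,z \right)} = 3 \left(z + o\right) = 3 \left(o + z\right) = 3 o + 3 z$)
$c{\left(E \right)} = -8 + 36 E$ ($c{\left(E \right)} = -5 + \left(-3 + \left(3 E + 3 E\right) 6\right) = -5 + \left(-3 + 6 E 6\right) = -5 + \left(-3 + 36 E\right) = -8 + 36 E$)
$c{\left(-7 \right)} + \frac{u{\left(-36,68 \right)}}{1562} = \left(-8 + 36 \left(-7\right)\right) + \frac{30}{1562} = \left(-8 - 252\right) + 30 \cdot \frac{1}{1562} = -260 + \frac{15}{781} = - \frac{203045}{781}$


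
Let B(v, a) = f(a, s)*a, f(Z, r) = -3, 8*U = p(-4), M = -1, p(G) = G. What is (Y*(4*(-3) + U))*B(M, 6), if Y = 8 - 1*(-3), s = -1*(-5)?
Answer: 2475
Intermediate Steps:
U = -½ (U = (⅛)*(-4) = -½ ≈ -0.50000)
s = 5
Y = 11 (Y = 8 + 3 = 11)
B(v, a) = -3*a
(Y*(4*(-3) + U))*B(M, 6) = (11*(4*(-3) - ½))*(-3*6) = (11*(-12 - ½))*(-18) = (11*(-25/2))*(-18) = -275/2*(-18) = 2475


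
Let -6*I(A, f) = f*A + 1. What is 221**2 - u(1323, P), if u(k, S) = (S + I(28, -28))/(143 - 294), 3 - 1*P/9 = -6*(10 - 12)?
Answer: 14750081/302 ≈ 48841.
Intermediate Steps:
I(A, f) = -1/6 - A*f/6 (I(A, f) = -(f*A + 1)/6 = -(A*f + 1)/6 = -(1 + A*f)/6 = -1/6 - A*f/6)
P = -81 (P = 27 - (-54)*(10 - 12) = 27 - (-54)*(-2) = 27 - 9*12 = 27 - 108 = -81)
u(k, S) = -261/302 - S/151 (u(k, S) = (S + (-1/6 - 1/6*28*(-28)))/(143 - 294) = (S + (-1/6 + 392/3))/(-151) = (S + 261/2)*(-1/151) = (261/2 + S)*(-1/151) = -261/302 - S/151)
221**2 - u(1323, P) = 221**2 - (-261/302 - 1/151*(-81)) = 48841 - (-261/302 + 81/151) = 48841 - 1*(-99/302) = 48841 + 99/302 = 14750081/302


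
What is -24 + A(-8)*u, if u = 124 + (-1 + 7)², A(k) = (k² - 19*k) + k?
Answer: 33256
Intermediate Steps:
A(k) = k² - 18*k
u = 160 (u = 124 + 6² = 124 + 36 = 160)
-24 + A(-8)*u = -24 - 8*(-18 - 8)*160 = -24 - 8*(-26)*160 = -24 + 208*160 = -24 + 33280 = 33256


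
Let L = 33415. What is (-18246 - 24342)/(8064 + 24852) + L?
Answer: 7050292/211 ≈ 33414.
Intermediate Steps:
(-18246 - 24342)/(8064 + 24852) + L = (-18246 - 24342)/(8064 + 24852) + 33415 = -42588/32916 + 33415 = -42588*1/32916 + 33415 = -273/211 + 33415 = 7050292/211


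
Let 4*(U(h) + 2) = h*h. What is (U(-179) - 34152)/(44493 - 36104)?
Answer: -104575/33556 ≈ -3.1164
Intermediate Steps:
U(h) = -2 + h²/4 (U(h) = -2 + (h*h)/4 = -2 + h²/4)
(U(-179) - 34152)/(44493 - 36104) = ((-2 + (¼)*(-179)²) - 34152)/(44493 - 36104) = ((-2 + (¼)*32041) - 34152)/8389 = ((-2 + 32041/4) - 34152)*(1/8389) = (32033/4 - 34152)*(1/8389) = -104575/4*1/8389 = -104575/33556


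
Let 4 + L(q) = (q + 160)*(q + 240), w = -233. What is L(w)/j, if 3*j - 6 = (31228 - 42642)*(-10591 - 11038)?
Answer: -1545/246873412 ≈ -6.2583e-6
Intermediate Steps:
j = 246873412/3 (j = 2 + ((31228 - 42642)*(-10591 - 11038))/3 = 2 + (-11414*(-21629))/3 = 2 + (⅓)*246873406 = 2 + 246873406/3 = 246873412/3 ≈ 8.2291e+7)
L(q) = -4 + (160 + q)*(240 + q) (L(q) = -4 + (q + 160)*(q + 240) = -4 + (160 + q)*(240 + q))
L(w)/j = (38396 + (-233)² + 400*(-233))/(246873412/3) = (38396 + 54289 - 93200)*(3/246873412) = -515*3/246873412 = -1545/246873412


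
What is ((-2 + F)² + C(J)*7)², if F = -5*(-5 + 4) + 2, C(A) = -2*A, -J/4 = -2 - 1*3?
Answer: 65025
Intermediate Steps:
J = 20 (J = -4*(-2 - 1*3) = -4*(-2 - 3) = -4*(-5) = 20)
F = 7 (F = -5*(-1) + 2 = 5 + 2 = 7)
((-2 + F)² + C(J)*7)² = ((-2 + 7)² - 2*20*7)² = (5² - 40*7)² = (25 - 280)² = (-255)² = 65025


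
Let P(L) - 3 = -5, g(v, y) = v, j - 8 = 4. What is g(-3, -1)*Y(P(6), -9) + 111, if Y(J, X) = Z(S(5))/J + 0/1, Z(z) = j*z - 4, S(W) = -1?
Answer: 87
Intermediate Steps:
j = 12 (j = 8 + 4 = 12)
Z(z) = -4 + 12*z (Z(z) = 12*z - 4 = -4 + 12*z)
P(L) = -2 (P(L) = 3 - 5 = -2)
Y(J, X) = -16/J (Y(J, X) = (-4 + 12*(-1))/J + 0/1 = (-4 - 12)/J + 0*1 = -16/J + 0 = -16/J)
g(-3, -1)*Y(P(6), -9) + 111 = -(-48)/(-2) + 111 = -(-48)*(-1)/2 + 111 = -3*8 + 111 = -24 + 111 = 87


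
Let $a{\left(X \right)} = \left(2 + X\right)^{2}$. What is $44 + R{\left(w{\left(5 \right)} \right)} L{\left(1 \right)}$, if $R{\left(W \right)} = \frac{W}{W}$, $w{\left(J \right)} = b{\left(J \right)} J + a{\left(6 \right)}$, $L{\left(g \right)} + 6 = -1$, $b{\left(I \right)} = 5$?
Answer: $37$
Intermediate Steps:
$L{\left(g \right)} = -7$ ($L{\left(g \right)} = -6 - 1 = -7$)
$w{\left(J \right)} = 64 + 5 J$ ($w{\left(J \right)} = 5 J + \left(2 + 6\right)^{2} = 5 J + 8^{2} = 5 J + 64 = 64 + 5 J$)
$R{\left(W \right)} = 1$
$44 + R{\left(w{\left(5 \right)} \right)} L{\left(1 \right)} = 44 + 1 \left(-7\right) = 44 - 7 = 37$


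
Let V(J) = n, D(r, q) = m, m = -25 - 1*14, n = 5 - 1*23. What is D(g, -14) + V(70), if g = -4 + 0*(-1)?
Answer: -57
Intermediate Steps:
n = -18 (n = 5 - 23 = -18)
g = -4 (g = -4 + 0 = -4)
m = -39 (m = -25 - 14 = -39)
D(r, q) = -39
V(J) = -18
D(g, -14) + V(70) = -39 - 18 = -57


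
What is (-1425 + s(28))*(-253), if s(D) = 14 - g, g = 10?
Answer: 359513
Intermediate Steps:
s(D) = 4 (s(D) = 14 - 1*10 = 14 - 10 = 4)
(-1425 + s(28))*(-253) = (-1425 + 4)*(-253) = -1421*(-253) = 359513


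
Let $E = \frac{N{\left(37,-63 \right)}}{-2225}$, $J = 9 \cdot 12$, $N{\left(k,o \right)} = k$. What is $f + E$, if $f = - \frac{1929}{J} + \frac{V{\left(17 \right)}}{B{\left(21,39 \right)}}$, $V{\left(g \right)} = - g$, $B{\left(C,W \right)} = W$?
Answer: $- \frac{19069991}{1041300} \approx -18.314$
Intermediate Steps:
$J = 108$
$E = - \frac{37}{2225}$ ($E = \frac{37}{-2225} = 37 \left(- \frac{1}{2225}\right) = - \frac{37}{2225} \approx -0.016629$)
$f = - \frac{8563}{468}$ ($f = - \frac{1929}{108} + \frac{\left(-1\right) 17}{39} = \left(-1929\right) \frac{1}{108} - \frac{17}{39} = - \frac{643}{36} - \frac{17}{39} = - \frac{8563}{468} \approx -18.297$)
$f + E = - \frac{8563}{468} - \frac{37}{2225} = - \frac{19069991}{1041300}$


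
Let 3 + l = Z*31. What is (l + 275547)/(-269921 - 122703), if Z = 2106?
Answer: -170415/196312 ≈ -0.86808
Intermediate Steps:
l = 65283 (l = -3 + 2106*31 = -3 + 65286 = 65283)
(l + 275547)/(-269921 - 122703) = (65283 + 275547)/(-269921 - 122703) = 340830/(-392624) = 340830*(-1/392624) = -170415/196312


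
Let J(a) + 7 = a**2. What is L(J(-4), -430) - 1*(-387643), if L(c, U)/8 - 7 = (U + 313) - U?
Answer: 390203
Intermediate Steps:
J(a) = -7 + a**2
L(c, U) = 2560 (L(c, U) = 56 + 8*((U + 313) - U) = 56 + 8*((313 + U) - U) = 56 + 8*313 = 56 + 2504 = 2560)
L(J(-4), -430) - 1*(-387643) = 2560 - 1*(-387643) = 2560 + 387643 = 390203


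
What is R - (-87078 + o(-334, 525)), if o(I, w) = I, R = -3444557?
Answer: -3357145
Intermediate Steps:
R - (-87078 + o(-334, 525)) = -3444557 - (-87078 - 334) = -3444557 - 1*(-87412) = -3444557 + 87412 = -3357145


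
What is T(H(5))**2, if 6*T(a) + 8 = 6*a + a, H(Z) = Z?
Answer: 81/4 ≈ 20.250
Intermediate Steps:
T(a) = -4/3 + 7*a/6 (T(a) = -4/3 + (6*a + a)/6 = -4/3 + (7*a)/6 = -4/3 + 7*a/6)
T(H(5))**2 = (-4/3 + (7/6)*5)**2 = (-4/3 + 35/6)**2 = (9/2)**2 = 81/4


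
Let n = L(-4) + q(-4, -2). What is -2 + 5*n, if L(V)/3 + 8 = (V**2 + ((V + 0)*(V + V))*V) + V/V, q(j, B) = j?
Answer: -1807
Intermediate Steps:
L(V) = -21 + 3*V**2 + 6*V**3 (L(V) = -24 + 3*((V**2 + ((V + 0)*(V + V))*V) + V/V) = -24 + 3*((V**2 + (V*(2*V))*V) + 1) = -24 + 3*((V**2 + (2*V**2)*V) + 1) = -24 + 3*((V**2 + 2*V**3) + 1) = -24 + 3*(1 + V**2 + 2*V**3) = -24 + (3 + 3*V**2 + 6*V**3) = -21 + 3*V**2 + 6*V**3)
n = -361 (n = (-21 + 3*(-4)**2 + 6*(-4)**3) - 4 = (-21 + 3*16 + 6*(-64)) - 4 = (-21 + 48 - 384) - 4 = -357 - 4 = -361)
-2 + 5*n = -2 + 5*(-361) = -2 - 1805 = -1807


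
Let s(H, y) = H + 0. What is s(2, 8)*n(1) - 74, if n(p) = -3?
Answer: -80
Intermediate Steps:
s(H, y) = H
s(2, 8)*n(1) - 74 = 2*(-3) - 74 = -6 - 74 = -80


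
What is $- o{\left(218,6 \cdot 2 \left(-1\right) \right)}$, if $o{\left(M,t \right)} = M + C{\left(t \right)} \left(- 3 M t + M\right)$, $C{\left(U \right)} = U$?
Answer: $96574$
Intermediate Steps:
$o{\left(M,t \right)} = M + t \left(M - 3 M t\right)$ ($o{\left(M,t \right)} = M + t \left(- 3 M t + M\right) = M + t \left(M - 3 M t\right)$)
$- o{\left(218,6 \cdot 2 \left(-1\right) \right)} = - 218 \left(1 + 6 \cdot 2 \left(-1\right) - 3 \left(6 \cdot 2 \left(-1\right)\right)^{2}\right) = - 218 \left(1 + 12 \left(-1\right) - 3 \left(12 \left(-1\right)\right)^{2}\right) = - 218 \left(1 - 12 - 3 \left(-12\right)^{2}\right) = - 218 \left(1 - 12 - 432\right) = - 218 \left(-443\right) = \left(-1\right) \left(-96574\right) = 96574$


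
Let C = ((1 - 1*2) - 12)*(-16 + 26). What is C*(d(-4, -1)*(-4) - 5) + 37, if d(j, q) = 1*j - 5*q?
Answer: 1207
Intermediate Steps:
d(j, q) = j - 5*q
C = -130 (C = ((1 - 2) - 12)*10 = (-1 - 12)*10 = -13*10 = -130)
C*(d(-4, -1)*(-4) - 5) + 37 = -130*((-4 - 5*(-1))*(-4) - 5) + 37 = -130*((-4 + 5)*(-4) - 5) + 37 = -130*(1*(-4) - 5) + 37 = -130*(-4 - 5) + 37 = -130*(-9) + 37 = 1170 + 37 = 1207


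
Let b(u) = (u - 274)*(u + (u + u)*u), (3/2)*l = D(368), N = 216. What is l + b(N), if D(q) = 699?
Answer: -5424158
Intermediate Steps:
l = 466 (l = (⅔)*699 = 466)
b(u) = (-274 + u)*(u + 2*u²) (b(u) = (-274 + u)*(u + (2*u)*u) = (-274 + u)*(u + 2*u²))
l + b(N) = 466 + 216*(-274 - 547*216 + 2*216²) = 466 + 216*(-274 - 118152 + 2*46656) = 466 + 216*(-274 - 118152 + 93312) = 466 + 216*(-25114) = 466 - 5424624 = -5424158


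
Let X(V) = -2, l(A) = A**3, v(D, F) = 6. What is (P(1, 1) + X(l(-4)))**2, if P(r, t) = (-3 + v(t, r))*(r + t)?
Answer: 16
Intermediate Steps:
P(r, t) = 3*r + 3*t (P(r, t) = (-3 + 6)*(r + t) = 3*(r + t) = 3*r + 3*t)
(P(1, 1) + X(l(-4)))**2 = ((3*1 + 3*1) - 2)**2 = ((3 + 3) - 2)**2 = (6 - 2)**2 = 4**2 = 16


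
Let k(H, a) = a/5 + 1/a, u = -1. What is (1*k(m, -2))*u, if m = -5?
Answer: 9/10 ≈ 0.90000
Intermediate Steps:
k(H, a) = 1/a + a/5 (k(H, a) = a*(1/5) + 1/a = a/5 + 1/a = 1/a + a/5)
(1*k(m, -2))*u = (1*(1/(-2) + (1/5)*(-2)))*(-1) = (1*(-1/2 - 2/5))*(-1) = (1*(-9/10))*(-1) = -9/10*(-1) = 9/10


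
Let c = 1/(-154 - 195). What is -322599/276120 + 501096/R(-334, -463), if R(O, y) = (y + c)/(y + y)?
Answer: 3726262638168439/3718139880 ≈ 1.0022e+6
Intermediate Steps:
c = -1/349 (c = 1/(-349) = -1/349 ≈ -0.0028653)
R(O, y) = (-1/349 + y)/(2*y) (R(O, y) = (y - 1/349)/(y + y) = (-1/349 + y)/((2*y)) = (-1/349 + y)*(1/(2*y)) = (-1/349 + y)/(2*y))
-322599/276120 + 501096/R(-334, -463) = -322599/276120 + 501096/(((1/698)*(-1 + 349*(-463))/(-463))) = -322599*1/276120 + 501096/(((1/698)*(-1/463)*(-1 - 161587))) = -107533/92040 + 501096/(((1/698)*(-1/463)*(-161588))) = -107533/92040 + 501096/(80794/161587) = -107533/92040 + 501096*(161587/80794) = -107533/92040 + 40485299676/40397 = 3726262638168439/3718139880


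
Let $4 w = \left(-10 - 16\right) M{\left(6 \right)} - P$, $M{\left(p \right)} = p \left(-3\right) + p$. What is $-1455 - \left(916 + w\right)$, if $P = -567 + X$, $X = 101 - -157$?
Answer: $- \frac{10105}{4} \approx -2526.3$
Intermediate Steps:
$X = 258$ ($X = 101 + 157 = 258$)
$M{\left(p \right)} = - 2 p$ ($M{\left(p \right)} = - 3 p + p = - 2 p$)
$P = -309$ ($P = -567 + 258 = -309$)
$w = \frac{621}{4}$ ($w = \frac{\left(-10 - 16\right) \left(\left(-2\right) 6\right) - -309}{4} = \frac{\left(-26\right) \left(-12\right) + 309}{4} = \frac{312 + 309}{4} = \frac{1}{4} \cdot 621 = \frac{621}{4} \approx 155.25$)
$-1455 - \left(916 + w\right) = -1455 - \frac{4285}{4} = - \frac{10105}{4}$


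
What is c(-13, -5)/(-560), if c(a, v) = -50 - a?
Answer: 37/560 ≈ 0.066071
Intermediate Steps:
c(-13, -5)/(-560) = (-50 - 1*(-13))/(-560) = (-50 + 13)*(-1/560) = -37*(-1/560) = 37/560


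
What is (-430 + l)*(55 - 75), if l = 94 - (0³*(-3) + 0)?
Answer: 6720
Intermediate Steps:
l = 94 (l = 94 - (0*(-3) + 0) = 94 - (0 + 0) = 94 - 1*0 = 94 + 0 = 94)
(-430 + l)*(55 - 75) = (-430 + 94)*(55 - 75) = -336*(-20) = 6720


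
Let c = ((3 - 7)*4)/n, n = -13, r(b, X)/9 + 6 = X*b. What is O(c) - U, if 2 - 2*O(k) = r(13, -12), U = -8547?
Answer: 9277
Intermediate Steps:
r(b, X) = -54 + 9*X*b (r(b, X) = -54 + 9*(X*b) = -54 + 9*X*b)
c = 16/13 (c = ((3 - 7)*4)/(-13) = -4*4*(-1/13) = -16*(-1/13) = 16/13 ≈ 1.2308)
O(k) = 730 (O(k) = 1 - (-54 + 9*(-12)*13)/2 = 1 - (-54 - 1404)/2 = 1 - ½*(-1458) = 1 + 729 = 730)
O(c) - U = 730 - 1*(-8547) = 730 + 8547 = 9277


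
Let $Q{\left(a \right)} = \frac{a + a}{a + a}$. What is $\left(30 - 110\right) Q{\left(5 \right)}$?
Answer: $-80$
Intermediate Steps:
$Q{\left(a \right)} = 1$ ($Q{\left(a \right)} = \frac{2 a}{2 a} = 2 a \frac{1}{2 a} = 1$)
$\left(30 - 110\right) Q{\left(5 \right)} = \left(30 - 110\right) 1 = \left(-80\right) 1 = -80$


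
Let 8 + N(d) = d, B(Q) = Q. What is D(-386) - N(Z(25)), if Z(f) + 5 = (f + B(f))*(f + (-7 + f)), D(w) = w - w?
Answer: -2137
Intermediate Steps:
D(w) = 0
Z(f) = -5 + 2*f*(-7 + 2*f) (Z(f) = -5 + (f + f)*(f + (-7 + f)) = -5 + (2*f)*(-7 + 2*f) = -5 + 2*f*(-7 + 2*f))
N(d) = -8 + d
D(-386) - N(Z(25)) = 0 - (-8 + (-5 - 14*25 + 4*25**2)) = 0 - (-8 + (-5 - 350 + 4*625)) = 0 - (-8 + (-5 - 350 + 2500)) = 0 - (-8 + 2145) = 0 - 1*2137 = 0 - 2137 = -2137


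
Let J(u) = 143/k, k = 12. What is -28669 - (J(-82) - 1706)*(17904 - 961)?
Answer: 344090219/12 ≈ 2.8674e+7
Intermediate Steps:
J(u) = 143/12
-28669 - (J(-82) - 1706)*(17904 - 961) = -28669 - (143/12 - 1706)*(17904 - 961) = -28669 - (-20329)*16943/12 = -28669 - 1*(-344434247/12) = -28669 + 344434247/12 = 344090219/12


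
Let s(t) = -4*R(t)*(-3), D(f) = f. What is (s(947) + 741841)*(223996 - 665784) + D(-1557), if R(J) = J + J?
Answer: -337777410929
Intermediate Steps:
R(J) = 2*J
s(t) = 24*t (s(t) = -8*t*(-3) = 24*t)
(s(947) + 741841)*(223996 - 665784) + D(-1557) = (24*947 + 741841)*(223996 - 665784) - 1557 = (22728 + 741841)*(-441788) - 1557 = 764569*(-441788) - 1557 = -337777409372 - 1557 = -337777410929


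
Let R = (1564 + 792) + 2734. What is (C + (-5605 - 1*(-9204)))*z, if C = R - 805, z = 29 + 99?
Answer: 1009152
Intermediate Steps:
R = 5090 (R = 2356 + 2734 = 5090)
z = 128
C = 4285 (C = 5090 - 805 = 4285)
(C + (-5605 - 1*(-9204)))*z = (4285 + (-5605 - 1*(-9204)))*128 = (4285 + (-5605 + 9204))*128 = (4285 + 3599)*128 = 7884*128 = 1009152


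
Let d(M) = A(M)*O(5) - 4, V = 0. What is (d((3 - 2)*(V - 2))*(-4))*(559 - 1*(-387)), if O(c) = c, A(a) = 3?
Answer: -41624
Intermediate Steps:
d(M) = 11 (d(M) = 3*5 - 4 = 15 - 4 = 11)
(d((3 - 2)*(V - 2))*(-4))*(559 - 1*(-387)) = (11*(-4))*(559 - 1*(-387)) = -44*(559 + 387) = -44*946 = -41624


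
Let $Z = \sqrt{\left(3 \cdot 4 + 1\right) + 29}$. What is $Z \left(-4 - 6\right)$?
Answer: $- 10 \sqrt{42} \approx -64.807$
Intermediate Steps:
$Z = \sqrt{42}$ ($Z = \sqrt{\left(12 + 1\right) + 29} = \sqrt{13 + 29} = \sqrt{42} \approx 6.4807$)
$Z \left(-4 - 6\right) = \sqrt{42} \left(-4 - 6\right) = \sqrt{42} \left(-10\right) = - 10 \sqrt{42}$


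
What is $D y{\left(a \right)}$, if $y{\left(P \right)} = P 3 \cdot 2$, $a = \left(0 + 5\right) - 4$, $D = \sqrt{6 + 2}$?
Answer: $12 \sqrt{2} \approx 16.971$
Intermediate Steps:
$D = 2 \sqrt{2}$ ($D = \sqrt{8} = 2 \sqrt{2} \approx 2.8284$)
$a = 1$ ($a = 5 - 4 = 1$)
$y{\left(P \right)} = 6 P$ ($y{\left(P \right)} = 3 P 2 = 6 P$)
$D y{\left(a \right)} = 2 \sqrt{2} \cdot 6 \cdot 1 = 2 \sqrt{2} \cdot 6 = 12 \sqrt{2}$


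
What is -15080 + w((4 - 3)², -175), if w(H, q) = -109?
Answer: -15189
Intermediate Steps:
-15080 + w((4 - 3)², -175) = -15080 - 109 = -15189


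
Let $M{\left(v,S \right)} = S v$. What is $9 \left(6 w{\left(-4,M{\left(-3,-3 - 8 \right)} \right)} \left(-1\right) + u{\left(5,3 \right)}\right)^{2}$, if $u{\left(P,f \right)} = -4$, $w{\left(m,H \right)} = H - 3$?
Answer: $304704$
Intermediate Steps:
$w{\left(m,H \right)} = -3 + H$ ($w{\left(m,H \right)} = H - 3 = -3 + H$)
$9 \left(6 w{\left(-4,M{\left(-3,-3 - 8 \right)} \right)} \left(-1\right) + u{\left(5,3 \right)}\right)^{2} = 9 \left(6 \left(-3 + \left(-3 - 8\right) \left(-3\right)\right) \left(-1\right) - 4\right)^{2} = 9 \left(6 \left(-3 - -33\right) \left(-1\right) - 4\right)^{2} = 9 \left(6 \left(-3 + 33\right) \left(-1\right) - 4\right)^{2} = 9 \left(6 \cdot 30 \left(-1\right) - 4\right)^{2} = 9 \left(180 \left(-1\right) - 4\right)^{2} = 9 \left(-180 - 4\right)^{2} = 9 \left(-184\right)^{2} = 9 \cdot 33856 = 304704$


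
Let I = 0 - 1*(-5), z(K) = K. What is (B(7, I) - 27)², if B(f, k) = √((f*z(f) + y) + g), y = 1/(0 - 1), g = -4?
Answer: 773 - 108*√11 ≈ 414.80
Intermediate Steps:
y = -1 (y = 1/(-1) = -1)
I = 5 (I = 0 + 5 = 5)
B(f, k) = √(-5 + f²) (B(f, k) = √((f*f - 1) - 4) = √((f² - 1) - 4) = √((-1 + f²) - 4) = √(-5 + f²))
(B(7, I) - 27)² = (√(-5 + 7²) - 27)² = (√(-5 + 49) - 27)² = (√44 - 27)² = (2*√11 - 27)² = (-27 + 2*√11)²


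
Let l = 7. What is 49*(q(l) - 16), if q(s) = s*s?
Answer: 1617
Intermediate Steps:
q(s) = s²
49*(q(l) - 16) = 49*(7² - 16) = 49*(49 - 16) = 49*33 = 1617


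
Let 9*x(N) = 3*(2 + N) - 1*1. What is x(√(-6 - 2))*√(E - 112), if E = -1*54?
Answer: -4*√83/3 + 5*I*√166/9 ≈ -12.147 + 7.1578*I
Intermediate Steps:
E = -54
x(N) = 5/9 + N/3 (x(N) = (3*(2 + N) - 1*1)/9 = ((6 + 3*N) - 1)/9 = (5 + 3*N)/9 = 5/9 + N/3)
x(√(-6 - 2))*√(E - 112) = (5/9 + √(-6 - 2)/3)*√(-54 - 112) = (5/9 + √(-8)/3)*√(-166) = (5/9 + (2*I*√2)/3)*(I*√166) = (5/9 + 2*I*√2/3)*(I*√166) = I*√166*(5/9 + 2*I*√2/3)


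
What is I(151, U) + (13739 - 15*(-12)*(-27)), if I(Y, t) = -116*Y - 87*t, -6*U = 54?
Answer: -7854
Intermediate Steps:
U = -9 (U = -⅙*54 = -9)
I(151, U) + (13739 - 15*(-12)*(-27)) = (-116*151 - 87*(-9)) + (13739 - 15*(-12)*(-27)) = (-17516 + 783) + (13739 + 180*(-27)) = -16733 + (13739 - 4860) = -16733 + 8879 = -7854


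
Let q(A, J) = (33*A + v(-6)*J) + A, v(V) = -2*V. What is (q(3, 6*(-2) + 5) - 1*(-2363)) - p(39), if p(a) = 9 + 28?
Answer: 2344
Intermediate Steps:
p(a) = 37
q(A, J) = 12*J + 34*A (q(A, J) = (33*A + (-2*(-6))*J) + A = (33*A + 12*J) + A = (12*J + 33*A) + A = 12*J + 34*A)
(q(3, 6*(-2) + 5) - 1*(-2363)) - p(39) = ((12*(6*(-2) + 5) + 34*3) - 1*(-2363)) - 1*37 = ((12*(-12 + 5) + 102) + 2363) - 37 = ((12*(-7) + 102) + 2363) - 37 = ((-84 + 102) + 2363) - 37 = (18 + 2363) - 37 = 2381 - 37 = 2344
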